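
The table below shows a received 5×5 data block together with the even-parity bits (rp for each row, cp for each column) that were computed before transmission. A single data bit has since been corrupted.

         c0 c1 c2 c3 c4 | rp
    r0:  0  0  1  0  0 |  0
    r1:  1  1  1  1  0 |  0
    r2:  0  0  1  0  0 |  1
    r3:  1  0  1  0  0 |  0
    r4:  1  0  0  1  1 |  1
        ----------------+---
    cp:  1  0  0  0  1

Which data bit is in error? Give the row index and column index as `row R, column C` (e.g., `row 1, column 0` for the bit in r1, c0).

row 0, column 1

Recompute each row's even parity and compare to rp:
  r0: data parity 1, sent rp 0 → mismatch
  r1: data parity 0, sent rp 0 → ok
  r2: data parity 1, sent rp 1 → ok
  r3: data parity 0, sent rp 0 → ok
  r4: data parity 1, sent rp 1 → ok
Recompute each column's even parity and compare to cp:
  c0: data parity 1, sent cp 1 → ok
  c1: data parity 1, sent cp 0 → mismatch
  c2: data parity 0, sent cp 0 → ok
  c3: data parity 0, sent cp 0 → ok
  c4: data parity 1, sent cp 1 → ok
Exactly one row (r0) and one column (c1) fail → the flipped bit is at their intersection.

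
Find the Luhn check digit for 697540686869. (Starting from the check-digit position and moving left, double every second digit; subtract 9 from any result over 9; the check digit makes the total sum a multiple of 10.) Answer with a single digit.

Partial digits right→left: 9 6 8 6 8 6 0 4 5 7 9 6
Double every second digit counting from the check-digit position (so the 1st, 3rd, 5th, ... of the partial from the right).
  doubled (with −9 where >9): 9 7 7 0 1 9 → sum 33
  kept as-is: 6 6 6 4 7 6 → sum 35
Total = 33 + 35 = 68.
Check digit = (10 − (68 mod 10)) mod 10 = 2.

2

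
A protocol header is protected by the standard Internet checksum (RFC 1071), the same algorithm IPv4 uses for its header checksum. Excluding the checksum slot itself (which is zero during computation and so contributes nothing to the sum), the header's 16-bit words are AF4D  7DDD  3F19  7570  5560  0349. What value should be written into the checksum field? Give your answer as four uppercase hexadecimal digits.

One's-complement addition (fold any carry out of bit 15 back into bit 0):
  0xAF4D + 0x7DDD = 0x12D2A → wrap carry → 0x2D2B
  0x2D2B + 0x3F19 = 0x06C44
  0x6C44 + 0x7570 = 0x0E1B4
  0xE1B4 + 0x5560 = 0x13714 → wrap carry → 0x3715
  0x3715 + 0x0349 = 0x03A5E
One's-complement sum = 0x3A5E.
Checksum = ~0x3A5E & 0xFFFF = 0xC5A1.

C5A1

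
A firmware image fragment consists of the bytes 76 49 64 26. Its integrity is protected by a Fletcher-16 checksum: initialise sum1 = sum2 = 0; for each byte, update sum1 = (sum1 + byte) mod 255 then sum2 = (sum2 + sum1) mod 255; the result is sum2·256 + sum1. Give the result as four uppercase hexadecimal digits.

Running sums (mod 255):
  after byte 0 (76): sum1=76, sum2=76
  after byte 1 (49): sum1=125, sum2=201
  after byte 2 (64): sum1=189, sum2=135
  after byte 3 (26): sum1=215, sum2=95
Checksum = sum2·256 + sum1 = 95·256 + 215 = 24535 = 0x5FD7.

5FD7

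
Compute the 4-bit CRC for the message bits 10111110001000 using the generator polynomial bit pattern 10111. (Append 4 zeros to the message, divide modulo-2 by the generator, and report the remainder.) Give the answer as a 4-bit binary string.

Append 4 zeros: 101111100010000000. Divide by 10111 (XOR where the leading bit is 1):
  pos 0: 10111 XOR 10111 = 00000
  pos 5: 11000 XOR 10111 = 01111
  pos 6: 11111 XOR 10111 = 01000
  pos 7: 10000 XOR 10111 = 00111
  pos 9: 11100 XOR 10111 = 01011
  pos 10: 10110 XOR 10111 = 00001
Remainder (last 4 bits) = 1000. This is the CRC / FCS.

1000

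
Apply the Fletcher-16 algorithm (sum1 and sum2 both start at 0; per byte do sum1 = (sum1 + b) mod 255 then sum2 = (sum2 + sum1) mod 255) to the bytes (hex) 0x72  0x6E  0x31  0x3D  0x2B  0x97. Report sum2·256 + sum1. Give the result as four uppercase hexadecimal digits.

4112

Running sums (mod 255):
  after byte 0 (0x72): sum1=114, sum2=114
  after byte 1 (0x6E): sum1=224, sum2=83
  after byte 2 (0x31): sum1=18, sum2=101
  after byte 3 (0x3D): sum1=79, sum2=180
  after byte 4 (0x2B): sum1=122, sum2=47
  after byte 5 (0x97): sum1=18, sum2=65
Checksum = sum2·256 + sum1 = 65·256 + 18 = 16658 = 0x4112.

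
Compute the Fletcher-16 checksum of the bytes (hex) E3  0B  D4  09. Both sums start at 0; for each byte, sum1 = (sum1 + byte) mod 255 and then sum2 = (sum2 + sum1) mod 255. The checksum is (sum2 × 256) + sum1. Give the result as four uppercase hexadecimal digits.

Running sums (mod 255):
  after byte 0 (E3): sum1=227, sum2=227
  after byte 1 (0B): sum1=238, sum2=210
  after byte 2 (D4): sum1=195, sum2=150
  after byte 3 (09): sum1=204, sum2=99
Checksum = sum2·256 + sum1 = 99·256 + 204 = 25548 = 0x63CC.

63CC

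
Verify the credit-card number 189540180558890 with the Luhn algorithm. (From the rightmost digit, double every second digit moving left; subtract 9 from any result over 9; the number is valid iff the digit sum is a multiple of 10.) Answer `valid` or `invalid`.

valid

From the right, keep odd positions and double even positions (subtract 9 from any doubled value over 9):
  doubled (positions 2,4,...): 9 7 1 7 0 1 7 → sum 32
  kept (positions 1,3,...): 0 8 5 0 1 4 9 1 → sum 28
Total = 60.
60 mod 10 = 0, so the number is valid.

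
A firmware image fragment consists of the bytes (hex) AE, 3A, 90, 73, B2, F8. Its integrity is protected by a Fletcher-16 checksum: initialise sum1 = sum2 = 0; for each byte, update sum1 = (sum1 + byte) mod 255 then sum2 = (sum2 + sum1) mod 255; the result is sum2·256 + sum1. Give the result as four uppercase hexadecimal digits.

3698

Running sums (mod 255):
  after byte 0 (AE): sum1=174, sum2=174
  after byte 1 (3A): sum1=232, sum2=151
  after byte 2 (90): sum1=121, sum2=17
  after byte 3 (73): sum1=236, sum2=253
  after byte 4 (B2): sum1=159, sum2=157
  after byte 5 (F8): sum1=152, sum2=54
Checksum = sum2·256 + sum1 = 54·256 + 152 = 13976 = 0x3698.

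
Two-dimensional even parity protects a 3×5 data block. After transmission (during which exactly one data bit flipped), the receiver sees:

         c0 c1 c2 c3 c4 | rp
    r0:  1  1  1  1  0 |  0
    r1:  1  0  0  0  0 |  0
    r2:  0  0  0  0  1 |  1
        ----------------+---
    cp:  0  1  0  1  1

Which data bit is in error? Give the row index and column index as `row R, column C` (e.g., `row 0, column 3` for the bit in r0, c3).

Recompute each row's even parity and compare to rp:
  r0: data parity 0, sent rp 0 → ok
  r1: data parity 1, sent rp 0 → mismatch
  r2: data parity 1, sent rp 1 → ok
Recompute each column's even parity and compare to cp:
  c0: data parity 0, sent cp 0 → ok
  c1: data parity 1, sent cp 1 → ok
  c2: data parity 1, sent cp 0 → mismatch
  c3: data parity 1, sent cp 1 → ok
  c4: data parity 1, sent cp 1 → ok
Exactly one row (r1) and one column (c2) fail → the flipped bit is at their intersection.

row 1, column 2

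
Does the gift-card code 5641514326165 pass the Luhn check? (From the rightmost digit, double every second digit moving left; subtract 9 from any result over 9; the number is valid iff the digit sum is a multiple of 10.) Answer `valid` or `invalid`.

invalid

From the right, keep odd positions and double even positions (subtract 9 from any doubled value over 9):
  doubled (positions 2,4,...): 3 3 6 2 2 3 → sum 19
  kept (positions 1,3,...): 5 1 2 4 5 4 5 → sum 26
Total = 45.
45 mod 10 = 5, so the number is invalid.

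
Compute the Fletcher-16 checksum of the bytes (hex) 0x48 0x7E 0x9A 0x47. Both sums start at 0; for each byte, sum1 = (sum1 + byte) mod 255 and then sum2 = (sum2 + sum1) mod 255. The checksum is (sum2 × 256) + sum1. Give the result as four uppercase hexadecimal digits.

Running sums (mod 255):
  after byte 0 (0x48): sum1=72, sum2=72
  after byte 1 (0x7E): sum1=198, sum2=15
  after byte 2 (0x9A): sum1=97, sum2=112
  after byte 3 (0x47): sum1=168, sum2=25
Checksum = sum2·256 + sum1 = 25·256 + 168 = 6568 = 0x19A8.

19A8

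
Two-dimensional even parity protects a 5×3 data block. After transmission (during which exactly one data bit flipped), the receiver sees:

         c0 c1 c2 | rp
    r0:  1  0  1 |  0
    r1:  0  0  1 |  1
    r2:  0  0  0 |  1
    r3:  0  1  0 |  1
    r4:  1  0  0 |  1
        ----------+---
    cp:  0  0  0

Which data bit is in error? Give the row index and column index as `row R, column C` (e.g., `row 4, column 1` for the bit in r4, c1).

row 2, column 1

Recompute each row's even parity and compare to rp:
  r0: data parity 0, sent rp 0 → ok
  r1: data parity 1, sent rp 1 → ok
  r2: data parity 0, sent rp 1 → mismatch
  r3: data parity 1, sent rp 1 → ok
  r4: data parity 1, sent rp 1 → ok
Recompute each column's even parity and compare to cp:
  c0: data parity 0, sent cp 0 → ok
  c1: data parity 1, sent cp 0 → mismatch
  c2: data parity 0, sent cp 0 → ok
Exactly one row (r2) and one column (c1) fail → the flipped bit is at their intersection.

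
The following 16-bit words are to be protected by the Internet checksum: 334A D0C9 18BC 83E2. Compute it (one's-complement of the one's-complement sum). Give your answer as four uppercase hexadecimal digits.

One's-complement addition (fold any carry out of bit 15 back into bit 0):
  0x334A + 0xD0C9 = 0x10413 → wrap carry → 0x0414
  0x0414 + 0x18BC = 0x01CD0
  0x1CD0 + 0x83E2 = 0x0A0B2
One's-complement sum = 0xA0B2.
Checksum = ~0xA0B2 & 0xFFFF = 0x5F4D.

5F4D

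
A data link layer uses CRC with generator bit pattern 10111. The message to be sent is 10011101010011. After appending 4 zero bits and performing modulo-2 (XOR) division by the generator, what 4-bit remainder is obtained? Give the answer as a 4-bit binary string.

Append 4 zeros: 100111010100110000. Divide by 10111 (XOR where the leading bit is 1):
  pos 0: 10011 XOR 10111 = 00100
  pos 2: 10010 XOR 10111 = 00101
  pos 4: 10110 XOR 10111 = 00001
  pos 8: 11001 XOR 10111 = 01110
  pos 9: 11101 XOR 10111 = 01010
  pos 10: 10100 XOR 10111 = 00011
  pos 13: 11000 XOR 10111 = 01111
Remainder (last 4 bits) = 1111. This is the CRC / FCS.

1111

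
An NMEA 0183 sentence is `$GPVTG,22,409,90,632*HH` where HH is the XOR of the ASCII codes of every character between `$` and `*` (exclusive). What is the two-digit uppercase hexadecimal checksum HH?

XOR the ASCII codes of the payload characters:
  'G' = 0x47 → acc = 0x47
  'P' = 0x50 → acc = 0x17
  'V' = 0x56 → acc = 0x41
  'T' = 0x54 → acc = 0x15
  'G' = 0x47 → acc = 0x52
  ',' = 0x2C → acc = 0x7E
  '2' = 0x32 → acc = 0x4C
  '2' = 0x32 → acc = 0x7E
  ',' = 0x2C → acc = 0x52
  '4' = 0x34 → acc = 0x66
  '0' = 0x30 → acc = 0x56
  '9' = 0x39 → acc = 0x6F
  ',' = 0x2C → acc = 0x43
  '9' = 0x39 → acc = 0x7A
  '0' = 0x30 → acc = 0x4A
  ',' = 0x2C → acc = 0x66
  '6' = 0x36 → acc = 0x50
  '3' = 0x33 → acc = 0x63
  '2' = 0x32 → acc = 0x51
Checksum = 0x51.

51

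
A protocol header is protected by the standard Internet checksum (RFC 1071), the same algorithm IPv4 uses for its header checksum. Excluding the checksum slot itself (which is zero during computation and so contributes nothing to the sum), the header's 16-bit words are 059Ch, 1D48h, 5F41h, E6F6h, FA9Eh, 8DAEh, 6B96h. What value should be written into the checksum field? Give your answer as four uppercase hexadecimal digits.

A2FF

One's-complement addition (fold any carry out of bit 15 back into bit 0):
  0x059C + 0x1D48 = 0x022E4
  0x22E4 + 0x5F41 = 0x08225
  0x8225 + 0xE6F6 = 0x1691B → wrap carry → 0x691C
  0x691C + 0xFA9E = 0x163BA → wrap carry → 0x63BB
  0x63BB + 0x8DAE = 0x0F169
  0xF169 + 0x6B96 = 0x15CFF → wrap carry → 0x5D00
One's-complement sum = 0x5D00.
Checksum = ~0x5D00 & 0xFFFF = 0xA2FF.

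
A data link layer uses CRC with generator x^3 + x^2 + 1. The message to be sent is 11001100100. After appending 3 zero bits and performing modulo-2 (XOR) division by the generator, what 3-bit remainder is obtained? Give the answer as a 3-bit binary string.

Append 3 zeros: 11001100100000. Divide by 1101 (XOR where the leading bit is 1):
  pos 0: 1100 XOR 1101 = 0001
  pos 3: 1110 XOR 1101 = 0011
  pos 5: 1101 XOR 1101 = 0000
Remainder (last 3 bits) = 000. This is the CRC / FCS.

000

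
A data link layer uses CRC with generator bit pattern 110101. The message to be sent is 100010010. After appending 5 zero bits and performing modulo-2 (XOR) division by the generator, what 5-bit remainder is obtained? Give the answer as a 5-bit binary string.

Append 5 zeros: 10001001000000. Divide by 110101 (XOR where the leading bit is 1):
  pos 0: 100010 XOR 110101 = 010111
  pos 1: 101110 XOR 110101 = 011011
  pos 2: 110111 XOR 110101 = 000010
  pos 6: 100000 XOR 110101 = 010101
  pos 7: 101010 XOR 110101 = 011111
  pos 8: 111110 XOR 110101 = 001011
Remainder (last 5 bits) = 01011. This is the CRC / FCS.

01011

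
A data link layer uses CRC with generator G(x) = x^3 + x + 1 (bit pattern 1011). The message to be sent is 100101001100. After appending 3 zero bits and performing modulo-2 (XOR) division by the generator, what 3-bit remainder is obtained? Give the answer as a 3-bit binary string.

001

Append 3 zeros: 100101001100000. Divide by 1011 (XOR where the leading bit is 1):
  pos 0: 1001 XOR 1011 = 0010
  pos 2: 1001 XOR 1011 = 0010
  pos 4: 1000 XOR 1011 = 0011
  pos 6: 1111 XOR 1011 = 0100
  pos 7: 1000 XOR 1011 = 0011
  pos 9: 1100 XOR 1011 = 0111
  pos 10: 1110 XOR 1011 = 0101
  pos 11: 1010 XOR 1011 = 0001
Remainder (last 3 bits) = 001. This is the CRC / FCS.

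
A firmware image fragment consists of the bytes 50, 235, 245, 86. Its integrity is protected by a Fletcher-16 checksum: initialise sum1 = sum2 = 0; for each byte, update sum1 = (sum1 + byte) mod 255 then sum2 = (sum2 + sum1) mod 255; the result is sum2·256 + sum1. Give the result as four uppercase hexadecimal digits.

Running sums (mod 255):
  after byte 0 (50): sum1=50, sum2=50
  after byte 1 (235): sum1=30, sum2=80
  after byte 2 (245): sum1=20, sum2=100
  after byte 3 (86): sum1=106, sum2=206
Checksum = sum2·256 + sum1 = 206·256 + 106 = 52842 = 0xCE6A.

CE6A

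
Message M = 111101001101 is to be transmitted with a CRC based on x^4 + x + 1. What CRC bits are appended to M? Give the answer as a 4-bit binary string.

1001

Append 4 zeros: 1111010011010000. Divide by 10011 (XOR where the leading bit is 1):
  pos 0: 11110 XOR 10011 = 01101
  pos 1: 11011 XOR 10011 = 01000
  pos 2: 10000 XOR 10011 = 00011
  pos 5: 11011 XOR 10011 = 01000
  pos 6: 10000 XOR 10011 = 00011
  pos 9: 11100 XOR 10011 = 01111
  pos 10: 11110 XOR 10011 = 01101
  pos 11: 11010 XOR 10011 = 01001
Remainder (last 4 bits) = 1001. This is the CRC / FCS.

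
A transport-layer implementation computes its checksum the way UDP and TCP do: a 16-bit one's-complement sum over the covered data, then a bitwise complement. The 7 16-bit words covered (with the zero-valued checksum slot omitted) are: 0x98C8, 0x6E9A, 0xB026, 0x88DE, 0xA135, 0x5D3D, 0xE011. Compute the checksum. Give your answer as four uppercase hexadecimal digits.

E112

One's-complement addition (fold any carry out of bit 15 back into bit 0):
  0x98C8 + 0x6E9A = 0x10762 → wrap carry → 0x0763
  0x0763 + 0xB026 = 0x0B789
  0xB789 + 0x88DE = 0x14067 → wrap carry → 0x4068
  0x4068 + 0xA135 = 0x0E19D
  0xE19D + 0x5D3D = 0x13EDA → wrap carry → 0x3EDB
  0x3EDB + 0xE011 = 0x11EEC → wrap carry → 0x1EED
One's-complement sum = 0x1EED.
Checksum = ~0x1EED & 0xFFFF = 0xE112.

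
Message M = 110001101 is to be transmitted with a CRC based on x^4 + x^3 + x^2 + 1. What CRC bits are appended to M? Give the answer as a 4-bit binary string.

1000

Append 4 zeros: 1100011010000. Divide by 11101 (XOR where the leading bit is 1):
  pos 0: 11000 XOR 11101 = 00101
  pos 2: 10111 XOR 11101 = 01010
  pos 3: 10100 XOR 11101 = 01001
  pos 4: 10011 XOR 11101 = 01110
  pos 5: 11100 XOR 11101 = 00001
Remainder (last 4 bits) = 1000. This is the CRC / FCS.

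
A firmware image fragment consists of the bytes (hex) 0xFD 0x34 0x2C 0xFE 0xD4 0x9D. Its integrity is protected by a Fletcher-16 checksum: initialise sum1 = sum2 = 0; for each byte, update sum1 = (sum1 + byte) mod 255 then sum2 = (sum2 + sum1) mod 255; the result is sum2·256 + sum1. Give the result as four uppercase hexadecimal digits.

Running sums (mod 255):
  after byte 0 (0xFD): sum1=253, sum2=253
  after byte 1 (0x34): sum1=50, sum2=48
  after byte 2 (0x2C): sum1=94, sum2=142
  after byte 3 (0xFE): sum1=93, sum2=235
  after byte 4 (0xD4): sum1=50, sum2=30
  after byte 5 (0x9D): sum1=207, sum2=237
Checksum = sum2·256 + sum1 = 237·256 + 207 = 60879 = 0xEDCF.

EDCF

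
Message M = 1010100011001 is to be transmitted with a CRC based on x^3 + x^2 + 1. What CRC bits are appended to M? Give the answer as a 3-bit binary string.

001

Append 3 zeros: 1010100011001000. Divide by 1101 (XOR where the leading bit is 1):
  pos 0: 1010 XOR 1101 = 0111
  pos 1: 1111 XOR 1101 = 0010
  pos 3: 1000 XOR 1101 = 0101
  pos 4: 1010 XOR 1101 = 0111
  pos 5: 1111 XOR 1101 = 0010
  pos 7: 1010 XOR 1101 = 0111
  pos 8: 1110 XOR 1101 = 0011
  pos 10: 1110 XOR 1101 = 0011
  pos 12: 1100 XOR 1101 = 0001
Remainder (last 3 bits) = 001. This is the CRC / FCS.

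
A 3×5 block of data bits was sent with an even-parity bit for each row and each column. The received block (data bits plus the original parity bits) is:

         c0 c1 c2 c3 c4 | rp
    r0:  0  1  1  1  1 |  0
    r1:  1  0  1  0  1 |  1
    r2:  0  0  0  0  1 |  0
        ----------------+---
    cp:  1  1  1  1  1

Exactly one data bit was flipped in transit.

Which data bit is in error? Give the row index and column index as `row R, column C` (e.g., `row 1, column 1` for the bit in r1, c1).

row 2, column 2

Recompute each row's even parity and compare to rp:
  r0: data parity 0, sent rp 0 → ok
  r1: data parity 1, sent rp 1 → ok
  r2: data parity 1, sent rp 0 → mismatch
Recompute each column's even parity and compare to cp:
  c0: data parity 1, sent cp 1 → ok
  c1: data parity 1, sent cp 1 → ok
  c2: data parity 0, sent cp 1 → mismatch
  c3: data parity 1, sent cp 1 → ok
  c4: data parity 1, sent cp 1 → ok
Exactly one row (r2) and one column (c2) fail → the flipped bit is at their intersection.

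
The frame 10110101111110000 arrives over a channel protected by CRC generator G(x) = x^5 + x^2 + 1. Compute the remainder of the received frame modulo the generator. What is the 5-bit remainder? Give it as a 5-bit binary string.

Modulo-2 division of 10110101111110000 by 100101:
  pos 0: 101101 XOR 100101 = 001000
  pos 2: 100001 XOR 100101 = 000100
  pos 5: 100111 XOR 100101 = 000010
  pos 9: 101100 XOR 100101 = 001001
  pos 11: 100100 XOR 100101 = 000001
Remainder = 00001 (nonzero — an error is detected).

00001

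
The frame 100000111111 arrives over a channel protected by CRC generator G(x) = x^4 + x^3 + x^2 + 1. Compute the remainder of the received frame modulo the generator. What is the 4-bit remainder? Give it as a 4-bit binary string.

Modulo-2 division of 100000111111 by 11101:
  pos 0: 10000 XOR 11101 = 01101
  pos 1: 11010 XOR 11101 = 00111
  pos 3: 11111 XOR 11101 = 00010
  pos 6: 10111 XOR 11101 = 01010
  pos 7: 10101 XOR 11101 = 01000
Remainder = 1000 (nonzero — an error is detected).

1000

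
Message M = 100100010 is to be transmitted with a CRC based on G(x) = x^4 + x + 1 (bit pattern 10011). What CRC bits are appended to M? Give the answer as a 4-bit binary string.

Append 4 zeros: 1001000100000. Divide by 10011 (XOR where the leading bit is 1):
  pos 0: 10010 XOR 10011 = 00001
  pos 4: 10010 XOR 10011 = 00001
  pos 8: 10000 XOR 10011 = 00011
Remainder (last 4 bits) = 0011. This is the CRC / FCS.

0011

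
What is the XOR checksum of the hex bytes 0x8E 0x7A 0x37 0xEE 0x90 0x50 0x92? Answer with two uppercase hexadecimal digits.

7F

XOR the bytes together:
  start with 0x8E
  0x8E ⊕ 0x7A = 0xF4
  0xF4 ⊕ 0x37 = 0xC3
  0xC3 ⊕ 0xEE = 0x2D
  0x2D ⊕ 0x90 = 0xBD
  0xBD ⊕ 0x50 = 0xED
  0xED ⊕ 0x92 = 0x7F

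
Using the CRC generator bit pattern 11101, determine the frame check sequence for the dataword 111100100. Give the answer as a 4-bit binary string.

Append 4 zeros: 1111001000000. Divide by 11101 (XOR where the leading bit is 1):
  pos 0: 11110 XOR 11101 = 00011
  pos 3: 11010 XOR 11101 = 00111
  pos 5: 11100 XOR 11101 = 00001
Remainder (last 4 bits) = 1000. This is the CRC / FCS.

1000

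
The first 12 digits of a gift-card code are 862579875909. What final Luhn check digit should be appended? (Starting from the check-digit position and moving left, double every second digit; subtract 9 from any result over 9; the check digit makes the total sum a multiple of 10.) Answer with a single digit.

Partial digits right→left: 9 0 9 5 7 8 9 7 5 2 6 8
Double every second digit counting from the check-digit position (so the 1st, 3rd, 5th, ... of the partial from the right).
  doubled (with −9 where >9): 9 9 5 9 1 3 → sum 36
  kept as-is: 0 5 8 7 2 8 → sum 30
Total = 36 + 30 = 66.
Check digit = (10 − (66 mod 10)) mod 10 = 4.

4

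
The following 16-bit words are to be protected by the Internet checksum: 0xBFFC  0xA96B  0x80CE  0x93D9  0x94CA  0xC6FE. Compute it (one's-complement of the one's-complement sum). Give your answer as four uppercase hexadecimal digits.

One's-complement addition (fold any carry out of bit 15 back into bit 0):
  0xBFFC + 0xA96B = 0x16967 → wrap carry → 0x6968
  0x6968 + 0x80CE = 0x0EA36
  0xEA36 + 0x93D9 = 0x17E0F → wrap carry → 0x7E10
  0x7E10 + 0x94CA = 0x112DA → wrap carry → 0x12DB
  0x12DB + 0xC6FE = 0x0D9D9
One's-complement sum = 0xD9D9.
Checksum = ~0xD9D9 & 0xFFFF = 0x2626.

2626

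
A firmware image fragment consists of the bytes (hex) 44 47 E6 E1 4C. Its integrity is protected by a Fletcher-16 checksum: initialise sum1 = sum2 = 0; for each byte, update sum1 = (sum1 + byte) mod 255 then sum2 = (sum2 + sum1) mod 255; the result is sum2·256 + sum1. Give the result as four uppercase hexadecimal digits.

37A0

Running sums (mod 255):
  after byte 0 (44): sum1=68, sum2=68
  after byte 1 (47): sum1=139, sum2=207
  after byte 2 (E6): sum1=114, sum2=66
  after byte 3 (E1): sum1=84, sum2=150
  after byte 4 (4C): sum1=160, sum2=55
Checksum = sum2·256 + sum1 = 55·256 + 160 = 14240 = 0x37A0.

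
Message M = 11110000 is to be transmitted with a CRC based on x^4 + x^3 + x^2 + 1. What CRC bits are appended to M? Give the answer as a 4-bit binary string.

Append 4 zeros: 111100000000. Divide by 11101 (XOR where the leading bit is 1):
  pos 0: 11110 XOR 11101 = 00011
  pos 3: 11000 XOR 11101 = 00101
  pos 5: 10100 XOR 11101 = 01001
  pos 6: 10010 XOR 11101 = 01111
  pos 7: 11110 XOR 11101 = 00011
Remainder (last 4 bits) = 0011. This is the CRC / FCS.

0011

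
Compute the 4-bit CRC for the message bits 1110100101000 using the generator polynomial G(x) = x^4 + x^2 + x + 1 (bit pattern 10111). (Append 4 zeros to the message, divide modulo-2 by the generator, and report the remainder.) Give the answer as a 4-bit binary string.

Append 4 zeros: 11101001010000000. Divide by 10111 (XOR where the leading bit is 1):
  pos 0: 11101 XOR 10111 = 01010
  pos 1: 10100 XOR 10111 = 00011
  pos 4: 11010 XOR 10111 = 01101
  pos 5: 11011 XOR 10111 = 01100
  pos 6: 11000 XOR 10111 = 01111
  pos 7: 11110 XOR 10111 = 01001
  pos 8: 10010 XOR 10111 = 00101
  pos 10: 10100 XOR 10111 = 00011
Remainder (last 4 bits) = 1100. This is the CRC / FCS.

1100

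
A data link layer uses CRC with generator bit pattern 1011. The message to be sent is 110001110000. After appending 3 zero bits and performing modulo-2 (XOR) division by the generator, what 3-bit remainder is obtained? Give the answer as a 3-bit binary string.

Append 3 zeros: 110001110000000. Divide by 1011 (XOR where the leading bit is 1):
  pos 0: 1100 XOR 1011 = 0111
  pos 1: 1110 XOR 1011 = 0101
  pos 2: 1011 XOR 1011 = 0000
  pos 6: 1100 XOR 1011 = 0111
  pos 7: 1110 XOR 1011 = 0101
  pos 8: 1010 XOR 1011 = 0001
  pos 11: 1000 XOR 1011 = 0011
Remainder (last 3 bits) = 011. This is the CRC / FCS.

011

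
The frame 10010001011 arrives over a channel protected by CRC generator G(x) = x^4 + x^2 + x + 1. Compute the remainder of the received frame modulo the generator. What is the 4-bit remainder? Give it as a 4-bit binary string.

Modulo-2 division of 10010001011 by 10111:
  pos 0: 10010 XOR 10111 = 00101
  pos 2: 10100 XOR 10111 = 00011
  pos 5: 11101 XOR 10111 = 01010
  pos 6: 10101 XOR 10111 = 00010
Remainder = 0010 (nonzero — an error is detected).

0010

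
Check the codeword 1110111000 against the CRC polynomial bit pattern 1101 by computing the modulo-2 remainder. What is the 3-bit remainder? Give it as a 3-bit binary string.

Modulo-2 division of 1110111000 by 1101:
  pos 0: 1110 XOR 1101 = 0011
  pos 2: 1111 XOR 1101 = 0010
  pos 4: 1010 XOR 1101 = 0111
  pos 5: 1110 XOR 1101 = 0011
Remainder = 110 (nonzero — an error is detected).

110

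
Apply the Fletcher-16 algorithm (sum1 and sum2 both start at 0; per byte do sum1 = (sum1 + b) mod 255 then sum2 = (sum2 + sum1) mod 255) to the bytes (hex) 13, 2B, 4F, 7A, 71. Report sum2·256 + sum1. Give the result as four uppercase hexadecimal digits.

Running sums (mod 255):
  after byte 0 (13): sum1=19, sum2=19
  after byte 1 (2B): sum1=62, sum2=81
  after byte 2 (4F): sum1=141, sum2=222
  after byte 3 (7A): sum1=8, sum2=230
  after byte 4 (71): sum1=121, sum2=96
Checksum = sum2·256 + sum1 = 96·256 + 121 = 24697 = 0x6079.

6079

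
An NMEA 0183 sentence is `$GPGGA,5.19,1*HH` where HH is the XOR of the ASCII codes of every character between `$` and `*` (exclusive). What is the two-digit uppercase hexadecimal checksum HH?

74

XOR the ASCII codes of the payload characters:
  'G' = 0x47 → acc = 0x47
  'P' = 0x50 → acc = 0x17
  'G' = 0x47 → acc = 0x50
  'G' = 0x47 → acc = 0x17
  'A' = 0x41 → acc = 0x56
  ',' = 0x2C → acc = 0x7A
  '5' = 0x35 → acc = 0x4F
  '.' = 0x2E → acc = 0x61
  '1' = 0x31 → acc = 0x50
  '9' = 0x39 → acc = 0x69
  ',' = 0x2C → acc = 0x45
  '1' = 0x31 → acc = 0x74
Checksum = 0x74.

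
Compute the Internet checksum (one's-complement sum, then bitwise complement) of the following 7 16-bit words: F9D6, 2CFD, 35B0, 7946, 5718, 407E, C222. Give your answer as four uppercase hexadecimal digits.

One's-complement addition (fold any carry out of bit 15 back into bit 0):
  0xF9D6 + 0x2CFD = 0x126D3 → wrap carry → 0x26D4
  0x26D4 + 0x35B0 = 0x05C84
  0x5C84 + 0x7946 = 0x0D5CA
  0xD5CA + 0x5718 = 0x12CE2 → wrap carry → 0x2CE3
  0x2CE3 + 0x407E = 0x06D61
  0x6D61 + 0xC222 = 0x12F83 → wrap carry → 0x2F84
One's-complement sum = 0x2F84.
Checksum = ~0x2F84 & 0xFFFF = 0xD07B.

D07B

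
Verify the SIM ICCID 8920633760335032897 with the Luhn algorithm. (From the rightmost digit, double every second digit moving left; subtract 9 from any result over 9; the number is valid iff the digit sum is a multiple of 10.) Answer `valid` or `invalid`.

From the right, keep odd positions and double even positions (subtract 9 from any doubled value over 9):
  doubled (positions 2,4,...): 9 4 0 6 0 5 6 0 9 → sum 39
  kept (positions 1,3,...): 7 8 3 5 3 6 3 6 2 8 → sum 51
Total = 90.
90 mod 10 = 0, so the number is valid.

valid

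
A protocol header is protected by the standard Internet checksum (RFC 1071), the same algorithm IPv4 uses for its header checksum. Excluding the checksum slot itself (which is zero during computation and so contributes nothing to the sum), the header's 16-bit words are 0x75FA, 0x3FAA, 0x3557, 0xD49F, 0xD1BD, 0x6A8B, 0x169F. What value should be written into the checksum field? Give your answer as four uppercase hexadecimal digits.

One's-complement addition (fold any carry out of bit 15 back into bit 0):
  0x75FA + 0x3FAA = 0x0B5A4
  0xB5A4 + 0x3557 = 0x0EAFB
  0xEAFB + 0xD49F = 0x1BF9A → wrap carry → 0xBF9B
  0xBF9B + 0xD1BD = 0x19158 → wrap carry → 0x9159
  0x9159 + 0x6A8B = 0x0FBE4
  0xFBE4 + 0x169F = 0x11283 → wrap carry → 0x1284
One's-complement sum = 0x1284.
Checksum = ~0x1284 & 0xFFFF = 0xED7B.

ED7B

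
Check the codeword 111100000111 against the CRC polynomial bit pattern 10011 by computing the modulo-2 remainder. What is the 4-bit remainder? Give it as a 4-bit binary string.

0001

Modulo-2 division of 111100000111 by 10011:
  pos 0: 11110 XOR 10011 = 01101
  pos 1: 11010 XOR 10011 = 01001
  pos 2: 10010 XOR 10011 = 00001
  pos 6: 10011 XOR 10011 = 00000
Remainder = 0001 (nonzero — an error is detected).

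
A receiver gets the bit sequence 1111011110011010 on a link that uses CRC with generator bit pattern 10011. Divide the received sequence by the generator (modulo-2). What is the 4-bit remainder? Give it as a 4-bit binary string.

0000

Modulo-2 division of 1111011110011010 by 10011:
  pos 0: 11110 XOR 10011 = 01101
  pos 1: 11011 XOR 10011 = 01000
  pos 2: 10001 XOR 10011 = 00010
  pos 5: 10110 XOR 10011 = 00101
  pos 7: 10101 XOR 10011 = 00110
  pos 9: 11010 XOR 10011 = 01001
  pos 10: 10011 XOR 10011 = 00000
Remainder = 0000 (zero — the frame passes the CRC check).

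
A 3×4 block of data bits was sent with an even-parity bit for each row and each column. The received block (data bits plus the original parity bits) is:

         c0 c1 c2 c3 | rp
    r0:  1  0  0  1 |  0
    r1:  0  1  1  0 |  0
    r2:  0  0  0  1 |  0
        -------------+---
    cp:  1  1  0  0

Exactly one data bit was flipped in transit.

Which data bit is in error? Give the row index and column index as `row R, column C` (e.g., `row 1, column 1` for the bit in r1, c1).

Recompute each row's even parity and compare to rp:
  r0: data parity 0, sent rp 0 → ok
  r1: data parity 0, sent rp 0 → ok
  r2: data parity 1, sent rp 0 → mismatch
Recompute each column's even parity and compare to cp:
  c0: data parity 1, sent cp 1 → ok
  c1: data parity 1, sent cp 1 → ok
  c2: data parity 1, sent cp 0 → mismatch
  c3: data parity 0, sent cp 0 → ok
Exactly one row (r2) and one column (c2) fail → the flipped bit is at their intersection.

row 2, column 2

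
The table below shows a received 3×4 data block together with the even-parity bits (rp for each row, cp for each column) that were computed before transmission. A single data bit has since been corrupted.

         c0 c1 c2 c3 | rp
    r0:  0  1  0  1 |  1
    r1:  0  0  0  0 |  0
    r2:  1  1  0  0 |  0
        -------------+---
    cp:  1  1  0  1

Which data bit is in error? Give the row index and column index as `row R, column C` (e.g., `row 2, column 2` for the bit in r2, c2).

Recompute each row's even parity and compare to rp:
  r0: data parity 0, sent rp 1 → mismatch
  r1: data parity 0, sent rp 0 → ok
  r2: data parity 0, sent rp 0 → ok
Recompute each column's even parity and compare to cp:
  c0: data parity 1, sent cp 1 → ok
  c1: data parity 0, sent cp 1 → mismatch
  c2: data parity 0, sent cp 0 → ok
  c3: data parity 1, sent cp 1 → ok
Exactly one row (r0) and one column (c1) fail → the flipped bit is at their intersection.

row 0, column 1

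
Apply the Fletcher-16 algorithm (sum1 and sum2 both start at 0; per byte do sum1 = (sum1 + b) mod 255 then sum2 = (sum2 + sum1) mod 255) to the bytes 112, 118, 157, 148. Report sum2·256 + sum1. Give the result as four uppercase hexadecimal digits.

Running sums (mod 255):
  after byte 0 (112): sum1=112, sum2=112
  after byte 1 (118): sum1=230, sum2=87
  after byte 2 (157): sum1=132, sum2=219
  after byte 3 (148): sum1=25, sum2=244
Checksum = sum2·256 + sum1 = 244·256 + 25 = 62489 = 0xF419.

F419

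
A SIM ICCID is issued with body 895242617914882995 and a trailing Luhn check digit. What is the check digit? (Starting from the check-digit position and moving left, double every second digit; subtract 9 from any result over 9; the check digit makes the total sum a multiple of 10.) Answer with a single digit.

7

Partial digits right→left: 5 9 9 2 8 8 4 1 9 7 1 6 2 4 2 5 9 8
Double every second digit counting from the check-digit position (so the 1st, 3rd, 5th, ... of the partial from the right).
  doubled (with −9 where >9): 1 9 7 8 9 2 4 4 9 → sum 53
  kept as-is: 9 2 8 1 7 6 4 5 8 → sum 50
Total = 53 + 50 = 103.
Check digit = (10 − (103 mod 10)) mod 10 = 7.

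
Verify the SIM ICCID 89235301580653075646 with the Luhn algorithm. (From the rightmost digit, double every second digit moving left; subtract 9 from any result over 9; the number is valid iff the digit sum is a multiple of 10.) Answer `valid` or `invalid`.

From the right, keep odd positions and double even positions (subtract 9 from any doubled value over 9):
  doubled (positions 2,4,...): 8 1 0 1 0 1 0 1 4 7 → sum 23
  kept (positions 1,3,...): 6 6 7 3 6 8 1 3 3 9 → sum 52
Total = 75.
75 mod 10 = 5, so the number is invalid.

invalid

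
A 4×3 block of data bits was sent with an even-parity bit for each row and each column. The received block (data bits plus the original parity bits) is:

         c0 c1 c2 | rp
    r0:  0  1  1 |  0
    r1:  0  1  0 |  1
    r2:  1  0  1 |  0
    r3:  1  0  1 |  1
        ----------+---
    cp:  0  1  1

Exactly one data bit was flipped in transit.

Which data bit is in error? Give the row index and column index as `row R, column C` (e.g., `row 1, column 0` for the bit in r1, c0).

Recompute each row's even parity and compare to rp:
  r0: data parity 0, sent rp 0 → ok
  r1: data parity 1, sent rp 1 → ok
  r2: data parity 0, sent rp 0 → ok
  r3: data parity 0, sent rp 1 → mismatch
Recompute each column's even parity and compare to cp:
  c0: data parity 0, sent cp 0 → ok
  c1: data parity 0, sent cp 1 → mismatch
  c2: data parity 1, sent cp 1 → ok
Exactly one row (r3) and one column (c1) fail → the flipped bit is at their intersection.

row 3, column 1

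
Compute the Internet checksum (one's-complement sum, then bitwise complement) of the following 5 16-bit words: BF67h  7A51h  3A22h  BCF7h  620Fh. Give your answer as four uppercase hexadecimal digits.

6D1D

One's-complement addition (fold any carry out of bit 15 back into bit 0):
  0xBF67 + 0x7A51 = 0x139B8 → wrap carry → 0x39B9
  0x39B9 + 0x3A22 = 0x073DB
  0x73DB + 0xBCF7 = 0x130D2 → wrap carry → 0x30D3
  0x30D3 + 0x620F = 0x092E2
One's-complement sum = 0x92E2.
Checksum = ~0x92E2 & 0xFFFF = 0x6D1D.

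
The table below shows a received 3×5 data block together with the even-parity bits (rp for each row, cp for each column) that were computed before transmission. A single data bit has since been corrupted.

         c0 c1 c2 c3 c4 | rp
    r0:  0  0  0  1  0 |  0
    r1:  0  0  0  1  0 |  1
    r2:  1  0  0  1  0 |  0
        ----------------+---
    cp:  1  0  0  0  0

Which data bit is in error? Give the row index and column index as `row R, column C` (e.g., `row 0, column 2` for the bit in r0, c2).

row 0, column 3

Recompute each row's even parity and compare to rp:
  r0: data parity 1, sent rp 0 → mismatch
  r1: data parity 1, sent rp 1 → ok
  r2: data parity 0, sent rp 0 → ok
Recompute each column's even parity and compare to cp:
  c0: data parity 1, sent cp 1 → ok
  c1: data parity 0, sent cp 0 → ok
  c2: data parity 0, sent cp 0 → ok
  c3: data parity 1, sent cp 0 → mismatch
  c4: data parity 0, sent cp 0 → ok
Exactly one row (r0) and one column (c3) fail → the flipped bit is at their intersection.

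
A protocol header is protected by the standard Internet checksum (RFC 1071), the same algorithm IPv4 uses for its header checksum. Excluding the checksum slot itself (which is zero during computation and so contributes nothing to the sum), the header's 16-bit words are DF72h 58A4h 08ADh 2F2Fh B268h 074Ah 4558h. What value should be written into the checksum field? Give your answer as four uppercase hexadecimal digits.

One's-complement addition (fold any carry out of bit 15 back into bit 0):
  0xDF72 + 0x58A4 = 0x13816 → wrap carry → 0x3817
  0x3817 + 0x08AD = 0x040C4
  0x40C4 + 0x2F2F = 0x06FF3
  0x6FF3 + 0xB268 = 0x1225B → wrap carry → 0x225C
  0x225C + 0x074A = 0x029A6
  0x29A6 + 0x4558 = 0x06EFE
One's-complement sum = 0x6EFE.
Checksum = ~0x6EFE & 0xFFFF = 0x9101.

9101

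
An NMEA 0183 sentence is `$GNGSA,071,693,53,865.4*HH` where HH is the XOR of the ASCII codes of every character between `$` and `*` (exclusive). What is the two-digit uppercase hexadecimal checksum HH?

XOR the ASCII codes of the payload characters:
  'G' = 0x47 → acc = 0x47
  'N' = 0x4E → acc = 0x09
  'G' = 0x47 → acc = 0x4E
  'S' = 0x53 → acc = 0x1D
  'A' = 0x41 → acc = 0x5C
  ',' = 0x2C → acc = 0x70
  '0' = 0x30 → acc = 0x40
  '7' = 0x37 → acc = 0x77
  '1' = 0x31 → acc = 0x46
  ',' = 0x2C → acc = 0x6A
  '6' = 0x36 → acc = 0x5C
  '9' = 0x39 → acc = 0x65
  '3' = 0x33 → acc = 0x56
  ',' = 0x2C → acc = 0x7A
  '5' = 0x35 → acc = 0x4F
  '3' = 0x33 → acc = 0x7C
  ',' = 0x2C → acc = 0x50
  '8' = 0x38 → acc = 0x68
  '6' = 0x36 → acc = 0x5E
  '5' = 0x35 → acc = 0x6B
  '.' = 0x2E → acc = 0x45
  '4' = 0x34 → acc = 0x71
Checksum = 0x71.

71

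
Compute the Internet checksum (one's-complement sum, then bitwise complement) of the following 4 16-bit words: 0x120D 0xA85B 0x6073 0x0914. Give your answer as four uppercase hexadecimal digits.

One's-complement addition (fold any carry out of bit 15 back into bit 0):
  0x120D + 0xA85B = 0x0BA68
  0xBA68 + 0x6073 = 0x11ADB → wrap carry → 0x1ADC
  0x1ADC + 0x0914 = 0x023F0
One's-complement sum = 0x23F0.
Checksum = ~0x23F0 & 0xFFFF = 0xDC0F.

DC0F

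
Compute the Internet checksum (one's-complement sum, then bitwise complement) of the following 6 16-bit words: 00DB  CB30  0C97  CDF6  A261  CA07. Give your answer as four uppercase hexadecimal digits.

ECFC

One's-complement addition (fold any carry out of bit 15 back into bit 0):
  0x00DB + 0xCB30 = 0x0CC0B
  0xCC0B + 0x0C97 = 0x0D8A2
  0xD8A2 + 0xCDF6 = 0x1A698 → wrap carry → 0xA699
  0xA699 + 0xA261 = 0x148FA → wrap carry → 0x48FB
  0x48FB + 0xCA07 = 0x11302 → wrap carry → 0x1303
One's-complement sum = 0x1303.
Checksum = ~0x1303 & 0xFFFF = 0xECFC.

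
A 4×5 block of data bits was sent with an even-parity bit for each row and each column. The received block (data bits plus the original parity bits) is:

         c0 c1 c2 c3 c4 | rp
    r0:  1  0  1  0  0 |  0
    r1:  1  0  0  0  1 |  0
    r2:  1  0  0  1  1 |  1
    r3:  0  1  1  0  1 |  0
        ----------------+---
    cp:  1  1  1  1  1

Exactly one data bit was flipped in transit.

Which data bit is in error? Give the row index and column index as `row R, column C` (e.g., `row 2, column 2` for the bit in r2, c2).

row 3, column 2

Recompute each row's even parity and compare to rp:
  r0: data parity 0, sent rp 0 → ok
  r1: data parity 0, sent rp 0 → ok
  r2: data parity 1, sent rp 1 → ok
  r3: data parity 1, sent rp 0 → mismatch
Recompute each column's even parity and compare to cp:
  c0: data parity 1, sent cp 1 → ok
  c1: data parity 1, sent cp 1 → ok
  c2: data parity 0, sent cp 1 → mismatch
  c3: data parity 1, sent cp 1 → ok
  c4: data parity 1, sent cp 1 → ok
Exactly one row (r3) and one column (c2) fail → the flipped bit is at their intersection.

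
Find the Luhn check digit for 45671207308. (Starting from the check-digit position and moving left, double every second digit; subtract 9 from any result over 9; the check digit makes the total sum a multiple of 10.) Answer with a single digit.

Partial digits right→left: 8 0 3 7 0 2 1 7 6 5 4
Double every second digit counting from the check-digit position (so the 1st, 3rd, 5th, ... of the partial from the right).
  doubled (with −9 where >9): 7 6 0 2 3 8 → sum 26
  kept as-is: 0 7 2 7 5 → sum 21
Total = 26 + 21 = 47.
Check digit = (10 − (47 mod 10)) mod 10 = 3.

3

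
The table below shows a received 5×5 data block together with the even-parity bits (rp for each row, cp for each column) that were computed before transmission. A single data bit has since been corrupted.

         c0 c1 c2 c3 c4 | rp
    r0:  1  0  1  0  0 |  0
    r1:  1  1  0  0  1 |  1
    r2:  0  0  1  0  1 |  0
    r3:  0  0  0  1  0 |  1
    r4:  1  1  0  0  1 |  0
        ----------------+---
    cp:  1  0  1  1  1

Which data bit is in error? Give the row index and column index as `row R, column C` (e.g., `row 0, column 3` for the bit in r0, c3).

row 4, column 2

Recompute each row's even parity and compare to rp:
  r0: data parity 0, sent rp 0 → ok
  r1: data parity 1, sent rp 1 → ok
  r2: data parity 0, sent rp 0 → ok
  r3: data parity 1, sent rp 1 → ok
  r4: data parity 1, sent rp 0 → mismatch
Recompute each column's even parity and compare to cp:
  c0: data parity 1, sent cp 1 → ok
  c1: data parity 0, sent cp 0 → ok
  c2: data parity 0, sent cp 1 → mismatch
  c3: data parity 1, sent cp 1 → ok
  c4: data parity 1, sent cp 1 → ok
Exactly one row (r4) and one column (c2) fail → the flipped bit is at their intersection.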